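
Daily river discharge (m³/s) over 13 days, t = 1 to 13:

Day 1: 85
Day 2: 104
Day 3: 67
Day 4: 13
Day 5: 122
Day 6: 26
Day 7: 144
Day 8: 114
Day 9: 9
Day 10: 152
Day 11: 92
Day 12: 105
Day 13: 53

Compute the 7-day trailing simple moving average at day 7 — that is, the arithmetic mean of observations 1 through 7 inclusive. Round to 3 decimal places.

Sum of periods 1–7: 85 + 104 + 67 + 13 + 122 + 26 + 144 = 561
Divide by 7: 561 / 7 = 80.143

80.143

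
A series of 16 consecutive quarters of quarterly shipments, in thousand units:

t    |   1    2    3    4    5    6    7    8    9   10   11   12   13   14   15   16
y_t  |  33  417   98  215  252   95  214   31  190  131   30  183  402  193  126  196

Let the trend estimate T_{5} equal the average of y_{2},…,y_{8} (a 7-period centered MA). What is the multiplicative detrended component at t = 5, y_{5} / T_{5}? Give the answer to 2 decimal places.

Trend T_5 = (417 + 98 + 215 + 252 + 95 + 214 + 31) / 7 = 1322/7 = 188.8571
Ratio to trend: 252 / 188.8571 = 1.33

1.33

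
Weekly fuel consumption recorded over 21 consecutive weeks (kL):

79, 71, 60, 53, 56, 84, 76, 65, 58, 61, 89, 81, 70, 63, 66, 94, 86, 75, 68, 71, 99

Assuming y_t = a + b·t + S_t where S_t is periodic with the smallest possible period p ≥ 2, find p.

First differences y_{t+1} − y_t: -8, -11, -7, 3, 28, -8, -11, -7, 3, 28, -8, -11, …
The difference pattern repeats every 5 terms and not for any smaller step, so p = 5.

5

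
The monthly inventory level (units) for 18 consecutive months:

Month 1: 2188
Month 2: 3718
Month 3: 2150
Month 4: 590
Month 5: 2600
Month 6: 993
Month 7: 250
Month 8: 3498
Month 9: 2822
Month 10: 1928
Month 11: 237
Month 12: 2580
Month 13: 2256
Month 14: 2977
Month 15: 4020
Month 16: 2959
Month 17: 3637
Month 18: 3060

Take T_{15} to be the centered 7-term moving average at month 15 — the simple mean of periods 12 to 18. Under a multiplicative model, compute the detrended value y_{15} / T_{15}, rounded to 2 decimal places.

Trend T_15 = (2580 + 2256 + 2977 + 4020 + 2959 + 3637 + 3060) / 7 = 21489/7 = 3069.8571
Ratio to trend: 4020 / 3069.8571 = 1.31

1.31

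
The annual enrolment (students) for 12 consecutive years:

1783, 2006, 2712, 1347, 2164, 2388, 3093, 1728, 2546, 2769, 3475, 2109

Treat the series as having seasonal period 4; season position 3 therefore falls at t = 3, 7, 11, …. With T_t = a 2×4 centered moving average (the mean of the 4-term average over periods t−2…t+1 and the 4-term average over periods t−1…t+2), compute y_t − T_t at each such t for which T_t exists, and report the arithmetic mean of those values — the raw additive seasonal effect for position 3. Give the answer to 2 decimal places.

702.19

Season position 3 occurs at t = 3, 7 (where T_t is defined).
t=3: T_3 = 2009.6250; y_3 − T_3 = 2712 − 2009.6250 = 702.3750
t=7: T_7 = 2391.0000; y_7 − T_7 = 3093 − 2391.0000 = 702.0000
Mean deviation: (702.3750 + 702.0000) / 2 = 702.19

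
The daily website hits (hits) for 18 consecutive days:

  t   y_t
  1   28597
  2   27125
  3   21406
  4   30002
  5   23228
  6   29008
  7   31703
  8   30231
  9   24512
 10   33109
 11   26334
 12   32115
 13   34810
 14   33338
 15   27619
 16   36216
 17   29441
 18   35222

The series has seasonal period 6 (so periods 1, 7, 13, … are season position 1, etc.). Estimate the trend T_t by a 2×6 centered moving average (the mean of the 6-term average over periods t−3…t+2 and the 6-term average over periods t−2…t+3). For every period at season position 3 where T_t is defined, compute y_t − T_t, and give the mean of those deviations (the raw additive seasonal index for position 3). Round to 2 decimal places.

-4896.42

Season position 3 occurs at t = 9, 15 (where T_t is defined).
t=9: T_9 = 29408.4167; y_9 − T_9 = 24512 − 29408.4167 = -4896.4167
t=15: T_15 = 32515.4167; y_15 − T_15 = 27619 − 32515.4167 = -4896.4167
Mean deviation: (-4896.4167 + -4896.4167) / 2 = -4896.42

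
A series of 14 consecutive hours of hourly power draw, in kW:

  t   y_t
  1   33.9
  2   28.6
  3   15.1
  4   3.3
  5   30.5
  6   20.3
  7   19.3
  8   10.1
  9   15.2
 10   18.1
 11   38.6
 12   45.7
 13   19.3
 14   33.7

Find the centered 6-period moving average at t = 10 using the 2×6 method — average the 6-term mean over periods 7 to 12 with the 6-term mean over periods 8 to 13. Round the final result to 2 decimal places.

24.50

Sum over 7–12: 19.3 + 10.1 + 15.2 + 18.1 + 38.6 + 45.7 = 147.0
Sum over 8–13: 10.1 + 15.2 + 18.1 + 38.6 + 45.7 + 19.3 = 147.0
CMA at t=10 = (147.0 + 147.0) / (2·6) = 294.0 / 12 = 24.50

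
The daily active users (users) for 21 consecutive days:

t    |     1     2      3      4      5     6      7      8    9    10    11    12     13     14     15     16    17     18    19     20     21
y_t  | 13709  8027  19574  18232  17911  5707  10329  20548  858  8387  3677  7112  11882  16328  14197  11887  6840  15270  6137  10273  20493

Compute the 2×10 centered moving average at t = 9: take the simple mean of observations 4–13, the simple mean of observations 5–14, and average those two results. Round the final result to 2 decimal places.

Sum over 4–13: 18232 + 17911 + 5707 + 10329 + 20548 + 858 + 8387 + 3677 + 7112 + 11882 = 104643
Sum over 5–14: 17911 + 5707 + 10329 + 20548 + 858 + 8387 + 3677 + 7112 + 11882 + 16328 = 102739
CMA at t=9 = (104643 + 102739) / (2·10) = 207382 / 20 = 10369.10

10369.10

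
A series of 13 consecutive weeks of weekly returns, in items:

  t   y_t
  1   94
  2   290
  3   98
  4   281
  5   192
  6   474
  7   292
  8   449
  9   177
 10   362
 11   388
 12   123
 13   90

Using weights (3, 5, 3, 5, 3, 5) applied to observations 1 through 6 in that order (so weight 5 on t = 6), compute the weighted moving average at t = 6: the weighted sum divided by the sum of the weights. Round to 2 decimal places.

Weighted sum: 3·94 + 5·290 + 3·98 + 5·281 + 3·192 + 5·474 = 282 + 1450 + 294 + 1405 + 576 + 2370 = 6377
Weight total: 3 + 5 + 3 + 5 + 3 + 5 = 24
WMA = 6377 / 24 = 265.71

265.71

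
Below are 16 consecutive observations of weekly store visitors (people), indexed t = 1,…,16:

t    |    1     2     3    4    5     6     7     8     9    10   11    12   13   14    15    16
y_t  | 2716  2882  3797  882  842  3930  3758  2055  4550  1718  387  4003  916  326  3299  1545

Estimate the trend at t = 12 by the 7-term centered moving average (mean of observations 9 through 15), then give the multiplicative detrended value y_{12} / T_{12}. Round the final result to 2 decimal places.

1.84

Trend T_12 = (4550 + 1718 + 387 + 4003 + 916 + 326 + 3299) / 7 = 15199/7 = 2171.2857
Ratio to trend: 4003 / 2171.2857 = 1.84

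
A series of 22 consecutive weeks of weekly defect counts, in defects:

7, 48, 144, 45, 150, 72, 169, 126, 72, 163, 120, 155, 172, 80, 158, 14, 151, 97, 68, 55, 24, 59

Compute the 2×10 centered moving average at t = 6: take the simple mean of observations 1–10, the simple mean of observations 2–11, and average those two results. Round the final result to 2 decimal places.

Sum over 1–10: 7 + 48 + 144 + 45 + 150 + 72 + 169 + 126 + 72 + 163 = 996
Sum over 2–11: 48 + 144 + 45 + 150 + 72 + 169 + 126 + 72 + 163 + 120 = 1109
CMA at t=6 = (996 + 1109) / (2·10) = 2105 / 20 = 105.25

105.25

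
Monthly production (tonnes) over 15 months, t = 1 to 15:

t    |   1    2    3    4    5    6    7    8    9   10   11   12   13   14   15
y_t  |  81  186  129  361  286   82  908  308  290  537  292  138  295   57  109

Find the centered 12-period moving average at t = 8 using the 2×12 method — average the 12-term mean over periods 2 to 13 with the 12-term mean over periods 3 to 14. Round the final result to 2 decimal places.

312.29

Sum over 2–13: 186 + 129 + 361 + 286 + 82 + 908 + 308 + 290 + 537 + 292 + 138 + 295 = 3812
Sum over 3–14: 129 + 361 + 286 + 82 + 908 + 308 + 290 + 537 + 292 + 138 + 295 + 57 = 3683
CMA at t=8 = (3812 + 3683) / (2·12) = 7495 / 24 = 312.29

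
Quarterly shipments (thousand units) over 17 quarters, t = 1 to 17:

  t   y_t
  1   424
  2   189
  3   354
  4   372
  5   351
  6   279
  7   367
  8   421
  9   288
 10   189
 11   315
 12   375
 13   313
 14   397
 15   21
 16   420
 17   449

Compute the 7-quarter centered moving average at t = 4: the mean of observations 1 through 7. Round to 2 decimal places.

Sum of periods 1–7: 424 + 189 + 354 + 372 + 351 + 279 + 367 = 2336
Divide by 7: 2336 / 7 = 333.71

333.71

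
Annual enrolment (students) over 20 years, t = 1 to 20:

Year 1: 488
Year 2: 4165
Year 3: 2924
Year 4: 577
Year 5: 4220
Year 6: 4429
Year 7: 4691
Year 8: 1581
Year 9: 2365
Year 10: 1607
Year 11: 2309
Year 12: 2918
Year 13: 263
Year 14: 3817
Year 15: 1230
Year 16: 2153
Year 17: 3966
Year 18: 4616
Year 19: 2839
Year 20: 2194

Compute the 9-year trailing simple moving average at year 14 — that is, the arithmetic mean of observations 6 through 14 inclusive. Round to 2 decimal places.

2664.44

Sum of periods 6–14: 4429 + 4691 + 1581 + 2365 + 1607 + 2309 + 2918 + 263 + 3817 = 23980
Divide by 9: 23980 / 9 = 2664.44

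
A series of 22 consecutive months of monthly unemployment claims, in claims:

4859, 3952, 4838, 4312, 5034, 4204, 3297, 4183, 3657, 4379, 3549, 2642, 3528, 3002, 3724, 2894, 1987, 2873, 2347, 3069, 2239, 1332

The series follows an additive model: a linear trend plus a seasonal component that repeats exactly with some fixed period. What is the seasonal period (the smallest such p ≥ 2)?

5

First differences y_{t+1} − y_t: -907, 886, -526, 722, -830, -907, 886, -526, 722, -830, -907, 886, …
The difference pattern repeats every 5 terms and not for any smaller step, so p = 5.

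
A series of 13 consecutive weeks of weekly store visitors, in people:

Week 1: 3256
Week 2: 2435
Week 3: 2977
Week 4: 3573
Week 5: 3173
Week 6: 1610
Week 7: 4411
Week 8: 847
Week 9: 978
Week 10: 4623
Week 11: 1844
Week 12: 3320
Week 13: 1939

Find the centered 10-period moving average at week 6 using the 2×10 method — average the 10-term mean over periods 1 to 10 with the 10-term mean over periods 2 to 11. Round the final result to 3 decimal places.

2717.700

Sum over 1–10: 3256 + 2435 + 2977 + 3573 + 3173 + 1610 + 4411 + 847 + 978 + 4623 = 27883
Sum over 2–11: 2435 + 2977 + 3573 + 3173 + 1610 + 4411 + 847 + 978 + 4623 + 1844 = 26471
CMA at t=6 = (27883 + 26471) / (2·10) = 54354 / 20 = 2717.700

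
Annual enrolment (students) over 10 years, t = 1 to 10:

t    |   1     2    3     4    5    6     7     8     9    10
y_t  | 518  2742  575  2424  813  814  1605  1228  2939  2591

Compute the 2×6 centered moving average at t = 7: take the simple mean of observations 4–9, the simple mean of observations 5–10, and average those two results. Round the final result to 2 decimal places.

Sum over 4–9: 2424 + 813 + 814 + 1605 + 1228 + 2939 = 9823
Sum over 5–10: 813 + 814 + 1605 + 1228 + 2939 + 2591 = 9990
CMA at t=7 = (9823 + 9990) / (2·6) = 19813 / 12 = 1651.08

1651.08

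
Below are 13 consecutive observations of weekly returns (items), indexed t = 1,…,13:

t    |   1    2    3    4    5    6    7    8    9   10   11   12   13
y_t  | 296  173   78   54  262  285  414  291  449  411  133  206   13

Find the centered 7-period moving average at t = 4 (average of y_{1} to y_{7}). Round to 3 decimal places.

Sum of periods 1–7: 296 + 173 + 78 + 54 + 262 + 285 + 414 = 1562
Divide by 7: 1562 / 7 = 223.143

223.143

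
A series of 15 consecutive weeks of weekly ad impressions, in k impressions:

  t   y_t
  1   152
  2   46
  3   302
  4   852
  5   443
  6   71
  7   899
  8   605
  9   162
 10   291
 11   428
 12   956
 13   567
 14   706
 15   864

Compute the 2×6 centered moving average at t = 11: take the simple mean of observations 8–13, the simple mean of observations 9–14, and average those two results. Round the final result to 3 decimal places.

509.917

Sum over 8–13: 605 + 162 + 291 + 428 + 956 + 567 = 3009
Sum over 9–14: 162 + 291 + 428 + 956 + 567 + 706 = 3110
CMA at t=11 = (3009 + 3110) / (2·6) = 6119 / 12 = 509.917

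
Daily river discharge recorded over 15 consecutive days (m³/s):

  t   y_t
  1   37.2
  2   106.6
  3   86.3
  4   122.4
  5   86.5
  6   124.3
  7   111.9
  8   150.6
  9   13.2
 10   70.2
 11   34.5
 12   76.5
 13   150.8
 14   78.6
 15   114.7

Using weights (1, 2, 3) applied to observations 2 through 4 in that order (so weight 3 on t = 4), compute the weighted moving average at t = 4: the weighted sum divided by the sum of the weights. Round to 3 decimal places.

Weighted sum: 1·106.6 + 2·86.3 + 3·122.4 = 106.6 + 172.6 + 367.2 = 646.4
Weight total: 1 + 2 + 3 = 6
WMA = 646.4 / 6 = 107.733

107.733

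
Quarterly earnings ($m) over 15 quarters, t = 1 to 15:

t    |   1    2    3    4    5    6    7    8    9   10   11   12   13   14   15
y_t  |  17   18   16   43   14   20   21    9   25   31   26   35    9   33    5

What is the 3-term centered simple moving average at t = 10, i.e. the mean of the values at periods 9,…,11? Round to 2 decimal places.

Sum of periods 9–11: 25 + 31 + 26 = 82
Divide by 3: 82 / 3 = 27.33

27.33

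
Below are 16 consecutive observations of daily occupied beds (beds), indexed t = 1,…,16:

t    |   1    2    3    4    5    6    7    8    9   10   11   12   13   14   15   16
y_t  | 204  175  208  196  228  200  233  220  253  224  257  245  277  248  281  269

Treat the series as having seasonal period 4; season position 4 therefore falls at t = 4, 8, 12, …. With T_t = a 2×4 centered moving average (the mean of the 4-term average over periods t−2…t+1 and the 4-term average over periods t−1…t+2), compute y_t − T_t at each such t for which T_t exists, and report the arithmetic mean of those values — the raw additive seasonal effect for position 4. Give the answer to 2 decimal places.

Season position 4 occurs at t = 4, 8, 12 (where T_t is defined).
t=4: T_4 = 204.8750; y_4 − T_4 = 196 − 204.8750 = -8.8750
t=8: T_8 = 229.5000; y_8 − T_8 = 220 − 229.5000 = -9.5000
t=12: T_12 = 253.7500; y_12 − T_12 = 245 − 253.7500 = -8.7500
Mean deviation: (-8.8750 + -9.5000 + -8.7500) / 3 = -9.04

-9.04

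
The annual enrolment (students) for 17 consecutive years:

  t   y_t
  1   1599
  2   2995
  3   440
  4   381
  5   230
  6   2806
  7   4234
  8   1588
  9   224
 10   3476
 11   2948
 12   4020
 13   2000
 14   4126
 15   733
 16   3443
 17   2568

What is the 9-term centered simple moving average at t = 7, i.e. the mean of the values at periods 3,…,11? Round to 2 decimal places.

Sum of periods 3–11: 440 + 381 + 230 + 2806 + 4234 + 1588 + 224 + 3476 + 2948 = 16327
Divide by 9: 16327 / 9 = 1814.11

1814.11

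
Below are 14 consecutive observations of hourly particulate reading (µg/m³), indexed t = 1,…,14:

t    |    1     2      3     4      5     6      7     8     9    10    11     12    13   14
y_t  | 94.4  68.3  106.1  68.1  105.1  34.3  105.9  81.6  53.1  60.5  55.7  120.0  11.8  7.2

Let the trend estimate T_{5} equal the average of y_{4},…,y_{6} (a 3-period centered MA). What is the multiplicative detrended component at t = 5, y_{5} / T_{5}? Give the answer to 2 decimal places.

1.52

Trend T_5 = (68.1 + 105.1 + 34.3) / 3 = 207.5/3 = 69.1667
Ratio to trend: 105.1 / 69.1667 = 1.52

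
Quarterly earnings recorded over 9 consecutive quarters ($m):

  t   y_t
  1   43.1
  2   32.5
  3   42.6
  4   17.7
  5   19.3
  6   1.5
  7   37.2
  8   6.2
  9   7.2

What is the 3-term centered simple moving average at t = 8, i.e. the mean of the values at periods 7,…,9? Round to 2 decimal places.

Sum of periods 7–9: 37.2 + 6.2 + 7.2 = 50.6
Divide by 3: 50.6 / 3 = 16.87

16.87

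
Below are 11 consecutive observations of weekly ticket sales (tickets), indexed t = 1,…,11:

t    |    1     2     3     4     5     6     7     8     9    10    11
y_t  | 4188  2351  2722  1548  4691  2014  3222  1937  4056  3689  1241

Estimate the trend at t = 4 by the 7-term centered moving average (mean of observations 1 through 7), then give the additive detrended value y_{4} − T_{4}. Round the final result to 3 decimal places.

-1414.286

Trend T_4 = (4188 + 2351 + 2722 + 1548 + 4691 + 2014 + 3222) / 7 = 20736/7 = 2962.28571
Detrended value: 1548 − 2962.28571 = -1414.286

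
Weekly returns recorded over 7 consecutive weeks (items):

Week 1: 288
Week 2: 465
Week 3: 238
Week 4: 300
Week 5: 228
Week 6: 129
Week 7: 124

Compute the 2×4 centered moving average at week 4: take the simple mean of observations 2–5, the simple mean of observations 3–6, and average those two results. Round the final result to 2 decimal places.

265.75

Sum over 2–5: 465 + 238 + 300 + 228 = 1231
Sum over 3–6: 238 + 300 + 228 + 129 = 895
CMA at t=4 = (1231 + 895) / (2·4) = 2126 / 8 = 265.75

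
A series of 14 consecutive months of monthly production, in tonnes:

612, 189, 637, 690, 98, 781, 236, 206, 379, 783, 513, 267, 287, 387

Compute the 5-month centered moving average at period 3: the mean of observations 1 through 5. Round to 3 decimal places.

Sum of periods 1–5: 612 + 189 + 637 + 690 + 98 = 2226
Divide by 5: 2226 / 5 = 445.200

445.200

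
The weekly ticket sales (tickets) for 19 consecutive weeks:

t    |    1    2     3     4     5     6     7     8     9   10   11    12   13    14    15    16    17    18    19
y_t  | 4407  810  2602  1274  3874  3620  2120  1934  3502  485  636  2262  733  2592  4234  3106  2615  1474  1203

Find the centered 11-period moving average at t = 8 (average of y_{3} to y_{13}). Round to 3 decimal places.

2094.727

Sum of periods 3–13: 2602 + 1274 + 3874 + 3620 + 2120 + 1934 + 3502 + 485 + 636 + 2262 + 733 = 23042
Divide by 11: 23042 / 11 = 2094.727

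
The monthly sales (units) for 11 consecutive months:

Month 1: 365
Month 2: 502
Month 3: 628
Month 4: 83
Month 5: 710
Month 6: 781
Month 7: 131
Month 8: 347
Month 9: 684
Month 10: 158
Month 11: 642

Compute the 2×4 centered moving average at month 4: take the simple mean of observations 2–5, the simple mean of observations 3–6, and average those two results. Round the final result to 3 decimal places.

515.625

Sum over 2–5: 502 + 628 + 83 + 710 = 1923
Sum over 3–6: 628 + 83 + 710 + 781 = 2202
CMA at t=4 = (1923 + 2202) / (2·4) = 4125 / 8 = 515.625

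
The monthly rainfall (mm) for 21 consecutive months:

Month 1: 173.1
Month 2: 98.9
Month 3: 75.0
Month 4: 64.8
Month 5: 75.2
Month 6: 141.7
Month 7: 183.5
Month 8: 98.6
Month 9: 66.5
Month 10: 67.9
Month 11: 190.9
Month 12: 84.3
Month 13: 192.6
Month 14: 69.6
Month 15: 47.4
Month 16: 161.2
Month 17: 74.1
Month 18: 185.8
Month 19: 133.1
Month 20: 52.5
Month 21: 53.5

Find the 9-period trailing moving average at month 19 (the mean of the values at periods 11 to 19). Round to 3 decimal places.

Sum of periods 11–19: 190.9 + 84.3 + 192.6 + 69.6 + 47.4 + 161.2 + 74.1 + 185.8 + 133.1 = 1139.0
Divide by 9: 1139.0 / 9 = 126.556

126.556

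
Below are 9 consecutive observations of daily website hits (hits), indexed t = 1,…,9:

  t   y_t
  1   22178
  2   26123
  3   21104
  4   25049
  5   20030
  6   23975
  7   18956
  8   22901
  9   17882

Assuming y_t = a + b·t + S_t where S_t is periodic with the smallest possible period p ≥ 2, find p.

2

First differences y_{t+1} − y_t: 3945, -5019, 3945, -5019, 3945, -5019, …
The difference pattern repeats every 2 terms and not for any smaller step, so p = 2.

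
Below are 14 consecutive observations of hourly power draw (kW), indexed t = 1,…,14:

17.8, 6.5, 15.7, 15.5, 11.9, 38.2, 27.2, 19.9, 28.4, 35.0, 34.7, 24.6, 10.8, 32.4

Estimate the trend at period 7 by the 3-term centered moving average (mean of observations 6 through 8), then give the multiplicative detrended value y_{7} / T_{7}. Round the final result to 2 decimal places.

0.96

Trend T_7 = (38.2 + 27.2 + 19.9) / 3 = 85.3/3 = 28.4333
Ratio to trend: 27.2 / 28.4333 = 0.96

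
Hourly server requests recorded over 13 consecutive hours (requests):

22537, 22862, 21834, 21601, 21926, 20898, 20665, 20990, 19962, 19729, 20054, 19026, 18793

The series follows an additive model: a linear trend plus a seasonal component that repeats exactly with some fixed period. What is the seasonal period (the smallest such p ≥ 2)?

3

First differences y_{t+1} − y_t: 325, -1028, -233, 325, -1028, -233, 325, -1028, …
The difference pattern repeats every 3 terms and not for any smaller step, so p = 3.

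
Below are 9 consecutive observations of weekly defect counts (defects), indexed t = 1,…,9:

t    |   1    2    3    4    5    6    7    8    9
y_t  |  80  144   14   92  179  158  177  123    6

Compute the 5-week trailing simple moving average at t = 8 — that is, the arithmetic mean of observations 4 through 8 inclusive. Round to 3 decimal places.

145.800

Sum of periods 4–8: 92 + 179 + 158 + 177 + 123 = 729
Divide by 5: 729 / 5 = 145.800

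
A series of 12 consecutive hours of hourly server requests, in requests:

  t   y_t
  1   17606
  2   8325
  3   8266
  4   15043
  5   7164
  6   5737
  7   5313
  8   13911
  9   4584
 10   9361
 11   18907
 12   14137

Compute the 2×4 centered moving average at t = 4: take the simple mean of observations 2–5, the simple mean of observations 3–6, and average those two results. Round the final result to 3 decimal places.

9376.000

Sum over 2–5: 8325 + 8266 + 15043 + 7164 = 38798
Sum over 3–6: 8266 + 15043 + 7164 + 5737 = 36210
CMA at t=4 = (38798 + 36210) / (2·4) = 75008 / 8 = 9376.000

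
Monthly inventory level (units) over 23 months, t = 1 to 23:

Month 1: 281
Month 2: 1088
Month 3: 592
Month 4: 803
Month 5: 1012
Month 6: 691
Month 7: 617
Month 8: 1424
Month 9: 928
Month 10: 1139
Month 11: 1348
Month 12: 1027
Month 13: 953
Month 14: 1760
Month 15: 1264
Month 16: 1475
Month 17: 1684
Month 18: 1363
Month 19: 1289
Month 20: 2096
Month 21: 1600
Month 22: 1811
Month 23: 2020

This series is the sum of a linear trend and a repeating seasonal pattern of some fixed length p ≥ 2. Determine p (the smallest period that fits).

First differences y_{t+1} − y_t: 807, -496, 211, 209, -321, -74, 807, -496, 211, 209, -321, -74, 807, -496, …
The difference pattern repeats every 6 terms and not for any smaller step, so p = 6.

6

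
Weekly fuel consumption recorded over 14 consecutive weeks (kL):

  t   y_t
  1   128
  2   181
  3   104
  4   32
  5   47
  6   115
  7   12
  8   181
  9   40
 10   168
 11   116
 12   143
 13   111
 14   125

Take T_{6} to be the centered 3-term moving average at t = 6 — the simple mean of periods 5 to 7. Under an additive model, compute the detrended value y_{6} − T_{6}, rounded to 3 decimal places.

Trend T_6 = (47 + 115 + 12) / 3 = 174/3 = 58.00000
Detrended value: 115 − 58.00000 = 57.000

57.000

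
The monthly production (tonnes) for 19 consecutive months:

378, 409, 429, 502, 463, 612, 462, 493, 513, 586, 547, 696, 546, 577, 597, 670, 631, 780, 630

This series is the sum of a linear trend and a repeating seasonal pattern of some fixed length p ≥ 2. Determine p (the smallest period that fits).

First differences y_{t+1} − y_t: 31, 20, 73, -39, 149, -150, 31, 20, 73, -39, 149, -150, 31, 20, …
The difference pattern repeats every 6 terms and not for any smaller step, so p = 6.

6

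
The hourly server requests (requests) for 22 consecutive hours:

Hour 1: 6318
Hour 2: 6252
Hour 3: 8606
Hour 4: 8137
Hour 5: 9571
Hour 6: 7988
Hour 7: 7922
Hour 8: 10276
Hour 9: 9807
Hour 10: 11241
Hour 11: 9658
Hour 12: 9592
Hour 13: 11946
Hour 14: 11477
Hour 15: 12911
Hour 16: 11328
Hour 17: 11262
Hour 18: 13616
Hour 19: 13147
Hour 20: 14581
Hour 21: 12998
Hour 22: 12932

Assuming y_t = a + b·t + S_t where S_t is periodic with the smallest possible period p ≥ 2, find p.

5

First differences y_{t+1} − y_t: -66, 2354, -469, 1434, -1583, -66, 2354, -469, 1434, -1583, -66, 2354, …
The difference pattern repeats every 5 terms and not for any smaller step, so p = 5.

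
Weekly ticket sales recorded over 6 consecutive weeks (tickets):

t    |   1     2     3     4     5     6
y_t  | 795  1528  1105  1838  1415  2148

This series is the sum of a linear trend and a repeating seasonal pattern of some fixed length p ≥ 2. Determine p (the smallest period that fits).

First differences y_{t+1} − y_t: 733, -423, 733, -423, 733, …
The difference pattern repeats every 2 terms and not for any smaller step, so p = 2.

2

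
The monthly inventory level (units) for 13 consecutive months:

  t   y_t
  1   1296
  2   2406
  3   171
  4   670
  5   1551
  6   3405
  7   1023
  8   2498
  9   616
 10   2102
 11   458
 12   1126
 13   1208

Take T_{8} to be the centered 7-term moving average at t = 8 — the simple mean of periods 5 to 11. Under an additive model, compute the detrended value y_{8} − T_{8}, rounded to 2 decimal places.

833.29

Trend T_8 = (1551 + 3405 + 1023 + 2498 + 616 + 2102 + 458) / 7 = 11653/7 = 1664.7143
Detrended value: 2498 − 1664.7143 = 833.29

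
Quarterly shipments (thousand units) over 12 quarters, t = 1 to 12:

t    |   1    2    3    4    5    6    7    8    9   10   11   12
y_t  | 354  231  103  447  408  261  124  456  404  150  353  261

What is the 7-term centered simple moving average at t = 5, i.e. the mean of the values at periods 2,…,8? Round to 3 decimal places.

290.000

Sum of periods 2–8: 231 + 103 + 447 + 408 + 261 + 124 + 456 = 2030
Divide by 7: 2030 / 7 = 290.000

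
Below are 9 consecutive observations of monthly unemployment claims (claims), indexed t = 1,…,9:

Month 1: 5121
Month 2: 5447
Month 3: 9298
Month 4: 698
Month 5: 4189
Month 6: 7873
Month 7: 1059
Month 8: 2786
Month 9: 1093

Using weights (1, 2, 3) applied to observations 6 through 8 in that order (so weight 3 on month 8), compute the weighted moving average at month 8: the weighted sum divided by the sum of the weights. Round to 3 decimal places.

Weighted sum: 1·7873 + 2·1059 + 3·2786 = 7873 + 2118 + 8358 = 18349
Weight total: 1 + 2 + 3 = 6
WMA = 18349 / 6 = 3058.167

3058.167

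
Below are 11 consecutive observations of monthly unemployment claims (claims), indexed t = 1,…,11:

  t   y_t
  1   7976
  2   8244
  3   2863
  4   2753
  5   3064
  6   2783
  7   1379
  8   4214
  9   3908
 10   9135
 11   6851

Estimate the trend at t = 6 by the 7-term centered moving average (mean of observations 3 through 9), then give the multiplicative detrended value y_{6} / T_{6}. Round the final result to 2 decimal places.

0.93

Trend T_6 = (2863 + 2753 + 3064 + 2783 + 1379 + 4214 + 3908) / 7 = 20964/7 = 2994.8571
Ratio to trend: 2783 / 2994.8571 = 0.93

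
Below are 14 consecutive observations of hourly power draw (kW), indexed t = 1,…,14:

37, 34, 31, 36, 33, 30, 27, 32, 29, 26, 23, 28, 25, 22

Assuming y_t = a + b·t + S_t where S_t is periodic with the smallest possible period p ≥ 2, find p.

4

First differences y_{t+1} − y_t: -3, -3, 5, -3, -3, -3, 5, -3, -3, -3, …
The difference pattern repeats every 4 terms and not for any smaller step, so p = 4.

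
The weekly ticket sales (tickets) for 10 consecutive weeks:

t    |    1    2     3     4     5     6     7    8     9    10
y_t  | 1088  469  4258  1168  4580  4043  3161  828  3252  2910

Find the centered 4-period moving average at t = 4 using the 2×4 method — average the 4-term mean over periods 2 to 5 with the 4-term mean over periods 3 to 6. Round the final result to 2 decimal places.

3065.50

Sum over 2–5: 469 + 4258 + 1168 + 4580 = 10475
Sum over 3–6: 4258 + 1168 + 4580 + 4043 = 14049
CMA at t=4 = (10475 + 14049) / (2·4) = 24524 / 8 = 3065.50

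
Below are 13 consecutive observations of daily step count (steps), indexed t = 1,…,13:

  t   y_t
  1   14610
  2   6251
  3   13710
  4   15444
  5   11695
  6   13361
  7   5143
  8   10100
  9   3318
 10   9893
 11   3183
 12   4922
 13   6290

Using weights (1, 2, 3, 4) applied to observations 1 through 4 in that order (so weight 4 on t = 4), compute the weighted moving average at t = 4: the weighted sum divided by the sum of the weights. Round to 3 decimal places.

13001.800

Weighted sum: 1·14610 + 2·6251 + 3·13710 + 4·15444 = 14610 + 12502 + 41130 + 61776 = 130018
Weight total: 1 + 2 + 3 + 4 = 10
WMA = 130018 / 10 = 13001.800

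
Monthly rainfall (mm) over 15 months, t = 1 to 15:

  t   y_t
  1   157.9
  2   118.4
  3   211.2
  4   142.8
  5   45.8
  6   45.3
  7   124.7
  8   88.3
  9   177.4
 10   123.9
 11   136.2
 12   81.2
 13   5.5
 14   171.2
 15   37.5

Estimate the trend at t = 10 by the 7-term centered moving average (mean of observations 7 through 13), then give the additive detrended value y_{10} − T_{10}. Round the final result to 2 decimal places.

18.59

Trend T_10 = (124.7 + 88.3 + 177.4 + 123.9 + 136.2 + 81.2 + 5.5) / 7 = 737.2/7 = 105.3143
Detrended value: 123.9 − 105.3143 = 18.59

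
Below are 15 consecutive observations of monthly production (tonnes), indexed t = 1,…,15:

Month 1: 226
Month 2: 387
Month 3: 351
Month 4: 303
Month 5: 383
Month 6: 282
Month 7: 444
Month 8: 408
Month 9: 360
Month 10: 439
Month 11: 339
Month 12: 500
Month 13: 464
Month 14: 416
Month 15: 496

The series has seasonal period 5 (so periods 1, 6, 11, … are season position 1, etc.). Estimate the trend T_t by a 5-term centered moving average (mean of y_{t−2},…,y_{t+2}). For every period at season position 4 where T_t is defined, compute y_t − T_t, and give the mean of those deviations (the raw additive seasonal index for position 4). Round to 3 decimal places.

-38.100

Season position 4 occurs at t = 4, 9 (where T_t is defined).
t=4: T_4 = 341.20000; y_4 − T_4 = 303 − 341.20000 = -38.20000
t=9: T_9 = 398.00000; y_9 − T_9 = 360 − 398.00000 = -38.00000
Mean deviation: (-38.20000 + -38.00000) / 2 = -38.100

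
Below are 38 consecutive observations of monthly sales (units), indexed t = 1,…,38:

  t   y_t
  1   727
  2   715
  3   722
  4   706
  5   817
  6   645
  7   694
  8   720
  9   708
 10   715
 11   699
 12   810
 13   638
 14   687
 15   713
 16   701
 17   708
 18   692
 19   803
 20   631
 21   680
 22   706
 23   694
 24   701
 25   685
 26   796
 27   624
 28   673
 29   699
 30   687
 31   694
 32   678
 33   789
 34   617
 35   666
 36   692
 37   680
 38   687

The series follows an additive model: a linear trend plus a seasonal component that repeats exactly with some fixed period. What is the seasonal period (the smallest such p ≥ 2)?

First differences y_{t+1} − y_t: -12, 7, -16, 111, -172, 49, 26, -12, 7, -16, 111, -172, 49, 26, -12, 7, …
The difference pattern repeats every 7 terms and not for any smaller step, so p = 7.

7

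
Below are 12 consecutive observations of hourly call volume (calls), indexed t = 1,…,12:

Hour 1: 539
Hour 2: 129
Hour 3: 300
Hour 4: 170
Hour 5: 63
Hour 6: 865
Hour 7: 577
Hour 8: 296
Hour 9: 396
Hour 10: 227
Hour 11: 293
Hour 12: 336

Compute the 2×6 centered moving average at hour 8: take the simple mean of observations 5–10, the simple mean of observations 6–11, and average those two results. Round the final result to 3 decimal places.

Sum over 5–10: 63 + 865 + 577 + 296 + 396 + 227 = 2424
Sum over 6–11: 865 + 577 + 296 + 396 + 227 + 293 = 2654
CMA at t=8 = (2424 + 2654) / (2·6) = 5078 / 12 = 423.167

423.167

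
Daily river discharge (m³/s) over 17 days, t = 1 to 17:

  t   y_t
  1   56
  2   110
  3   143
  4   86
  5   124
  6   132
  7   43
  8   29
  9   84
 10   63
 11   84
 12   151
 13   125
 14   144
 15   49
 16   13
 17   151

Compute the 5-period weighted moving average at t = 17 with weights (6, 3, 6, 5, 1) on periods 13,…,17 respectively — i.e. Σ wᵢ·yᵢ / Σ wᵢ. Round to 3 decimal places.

80.571

Weighted sum: 6·125 + 3·144 + 6·49 + 5·13 + 1·151 = 750 + 432 + 294 + 65 + 151 = 1692
Weight total: 6 + 3 + 6 + 5 + 1 = 21
WMA = 1692 / 21 = 80.571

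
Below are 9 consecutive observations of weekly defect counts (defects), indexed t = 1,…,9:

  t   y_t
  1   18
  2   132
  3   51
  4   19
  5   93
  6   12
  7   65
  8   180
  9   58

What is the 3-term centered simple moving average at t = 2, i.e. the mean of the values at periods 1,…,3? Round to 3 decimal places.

67.000

Sum of periods 1–3: 18 + 132 + 51 = 201
Divide by 3: 201 / 3 = 67.000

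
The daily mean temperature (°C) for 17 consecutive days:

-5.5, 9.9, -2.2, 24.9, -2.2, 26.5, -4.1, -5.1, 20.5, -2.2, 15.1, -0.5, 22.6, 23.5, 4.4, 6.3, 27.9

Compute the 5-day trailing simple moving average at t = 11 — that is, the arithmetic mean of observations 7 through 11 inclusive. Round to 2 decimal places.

Sum of periods 7–11: (-4.1) + (-5.1) + 20.5 + (-2.2) + 15.1 = 24.2
Divide by 5: 24.2 / 5 = 4.84

4.84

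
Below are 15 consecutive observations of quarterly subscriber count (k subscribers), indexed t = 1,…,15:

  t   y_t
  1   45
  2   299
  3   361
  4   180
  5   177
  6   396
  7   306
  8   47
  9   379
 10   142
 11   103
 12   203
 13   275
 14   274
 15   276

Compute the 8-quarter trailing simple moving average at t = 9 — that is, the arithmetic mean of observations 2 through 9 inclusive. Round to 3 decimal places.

Sum of periods 2–9: 299 + 361 + 180 + 177 + 396 + 306 + 47 + 379 = 2145
Divide by 8: 2145 / 8 = 268.125

268.125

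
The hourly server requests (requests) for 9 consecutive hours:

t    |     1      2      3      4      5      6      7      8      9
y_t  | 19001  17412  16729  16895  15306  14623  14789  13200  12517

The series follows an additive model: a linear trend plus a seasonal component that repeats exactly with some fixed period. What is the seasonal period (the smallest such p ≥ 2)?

First differences y_{t+1} − y_t: -1589, -683, 166, -1589, -683, 166, -1589, -683, …
The difference pattern repeats every 3 terms and not for any smaller step, so p = 3.

3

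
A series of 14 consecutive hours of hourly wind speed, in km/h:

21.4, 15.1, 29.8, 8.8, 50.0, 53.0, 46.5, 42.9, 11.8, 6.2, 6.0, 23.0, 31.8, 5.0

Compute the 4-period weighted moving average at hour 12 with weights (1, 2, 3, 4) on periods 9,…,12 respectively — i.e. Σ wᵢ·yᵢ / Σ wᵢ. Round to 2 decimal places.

13.42

Weighted sum: 1·11.8 + 2·6.2 + 3·6.0 + 4·23.0 = 11.8 + 12.4 + 18.0 + 92.0 = 134.2
Weight total: 1 + 2 + 3 + 4 = 10
WMA = 134.2 / 10 = 13.42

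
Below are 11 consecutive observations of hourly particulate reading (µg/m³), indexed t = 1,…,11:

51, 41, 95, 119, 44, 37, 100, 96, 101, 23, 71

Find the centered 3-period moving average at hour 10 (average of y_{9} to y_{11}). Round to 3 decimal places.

65.000

Sum of periods 9–11: 101 + 23 + 71 = 195
Divide by 3: 195 / 3 = 65.000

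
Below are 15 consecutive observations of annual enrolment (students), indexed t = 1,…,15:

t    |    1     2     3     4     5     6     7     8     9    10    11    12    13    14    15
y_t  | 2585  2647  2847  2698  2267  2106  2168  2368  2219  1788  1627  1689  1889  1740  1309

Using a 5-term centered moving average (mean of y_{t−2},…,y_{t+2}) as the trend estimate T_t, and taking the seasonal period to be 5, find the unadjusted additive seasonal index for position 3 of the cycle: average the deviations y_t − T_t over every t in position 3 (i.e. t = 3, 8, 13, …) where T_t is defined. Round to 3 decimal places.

238.200

Season position 3 occurs at t = 3, 8, 13 (where T_t is defined).
t=3: T_3 = 2608.80000; y_3 − T_3 = 2847 − 2608.80000 = 238.20000
t=8: T_8 = 2129.80000; y_8 − T_8 = 2368 − 2129.80000 = 238.20000
t=13: T_13 = 1650.80000; y_13 − T_13 = 1889 − 1650.80000 = 238.20000
Mean deviation: (238.20000 + 238.20000 + 238.20000) / 3 = 238.200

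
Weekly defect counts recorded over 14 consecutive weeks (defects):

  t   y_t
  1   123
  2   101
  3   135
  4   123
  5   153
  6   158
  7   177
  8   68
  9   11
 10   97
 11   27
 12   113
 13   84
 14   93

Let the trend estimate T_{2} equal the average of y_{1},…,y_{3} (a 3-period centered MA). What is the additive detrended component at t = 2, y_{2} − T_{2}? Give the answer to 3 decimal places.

Trend T_2 = (123 + 101 + 135) / 3 = 359/3 = 119.66667
Detrended value: 101 − 119.66667 = -18.667

-18.667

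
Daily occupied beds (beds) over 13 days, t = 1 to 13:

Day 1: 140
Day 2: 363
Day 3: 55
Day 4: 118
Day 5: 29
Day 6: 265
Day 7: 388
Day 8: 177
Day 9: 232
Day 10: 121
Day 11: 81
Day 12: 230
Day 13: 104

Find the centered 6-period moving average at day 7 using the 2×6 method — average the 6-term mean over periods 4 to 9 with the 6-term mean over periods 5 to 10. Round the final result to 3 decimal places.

201.750

Sum over 4–9: 118 + 29 + 265 + 388 + 177 + 232 = 1209
Sum over 5–10: 29 + 265 + 388 + 177 + 232 + 121 = 1212
CMA at t=7 = (1209 + 1212) / (2·6) = 2421 / 12 = 201.750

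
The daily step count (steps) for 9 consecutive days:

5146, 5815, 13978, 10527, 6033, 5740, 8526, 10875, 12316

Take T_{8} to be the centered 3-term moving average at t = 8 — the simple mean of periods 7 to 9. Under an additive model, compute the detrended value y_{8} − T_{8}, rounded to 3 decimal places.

Trend T_8 = (8526 + 10875 + 12316) / 3 = 31717/3 = 10572.33333
Detrended value: 10875 − 10572.33333 = 302.667

302.667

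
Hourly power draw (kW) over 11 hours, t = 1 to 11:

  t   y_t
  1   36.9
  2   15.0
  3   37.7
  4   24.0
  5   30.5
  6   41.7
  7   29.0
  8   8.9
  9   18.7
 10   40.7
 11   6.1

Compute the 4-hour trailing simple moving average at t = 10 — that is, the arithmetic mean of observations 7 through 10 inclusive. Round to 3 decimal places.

Sum of periods 7–10: 29.0 + 8.9 + 18.7 + 40.7 = 97.3
Divide by 4: 97.3 / 4 = 24.325

24.325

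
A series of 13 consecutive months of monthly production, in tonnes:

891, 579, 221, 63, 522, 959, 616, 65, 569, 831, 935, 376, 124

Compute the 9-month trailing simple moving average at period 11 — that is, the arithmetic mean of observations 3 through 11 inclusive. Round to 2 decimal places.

531.22

Sum of periods 3–11: 221 + 63 + 522 + 959 + 616 + 65 + 569 + 831 + 935 = 4781
Divide by 9: 4781 / 9 = 531.22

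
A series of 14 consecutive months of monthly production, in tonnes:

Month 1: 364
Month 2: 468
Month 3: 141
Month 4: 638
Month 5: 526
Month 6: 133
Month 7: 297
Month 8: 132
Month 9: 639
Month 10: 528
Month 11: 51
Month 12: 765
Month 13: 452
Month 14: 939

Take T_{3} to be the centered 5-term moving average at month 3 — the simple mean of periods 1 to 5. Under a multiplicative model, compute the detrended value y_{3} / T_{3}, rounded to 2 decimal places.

0.33

Trend T_3 = (364 + 468 + 141 + 638 + 526) / 5 = 2137/5 = 427.4000
Ratio to trend: 141 / 427.4000 = 0.33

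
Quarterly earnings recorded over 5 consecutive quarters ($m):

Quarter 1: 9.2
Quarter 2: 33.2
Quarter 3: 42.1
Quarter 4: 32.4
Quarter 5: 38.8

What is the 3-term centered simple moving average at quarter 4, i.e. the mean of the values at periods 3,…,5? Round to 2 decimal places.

37.77

Sum of periods 3–5: 42.1 + 32.4 + 38.8 = 113.3
Divide by 3: 113.3 / 3 = 37.77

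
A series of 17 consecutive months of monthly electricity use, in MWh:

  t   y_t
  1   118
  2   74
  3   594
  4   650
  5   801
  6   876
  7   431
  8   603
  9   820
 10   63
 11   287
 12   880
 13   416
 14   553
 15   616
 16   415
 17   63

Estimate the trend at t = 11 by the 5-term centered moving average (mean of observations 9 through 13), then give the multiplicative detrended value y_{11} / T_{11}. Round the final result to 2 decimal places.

Trend T_11 = (820 + 63 + 287 + 880 + 416) / 5 = 2466/5 = 493.2000
Ratio to trend: 287 / 493.2000 = 0.58

0.58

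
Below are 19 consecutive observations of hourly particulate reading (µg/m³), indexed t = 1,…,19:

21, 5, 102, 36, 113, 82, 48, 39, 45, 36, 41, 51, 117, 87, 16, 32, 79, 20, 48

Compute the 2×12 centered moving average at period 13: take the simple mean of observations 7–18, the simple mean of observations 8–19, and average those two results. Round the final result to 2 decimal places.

Sum over 7–18: 48 + 39 + 45 + 36 + 41 + 51 + 117 + 87 + 16 + 32 + 79 + 20 = 611
Sum over 8–19: 39 + 45 + 36 + 41 + 51 + 117 + 87 + 16 + 32 + 79 + 20 + 48 = 611
CMA at t=13 = (611 + 611) / (2·12) = 1222 / 24 = 50.92

50.92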